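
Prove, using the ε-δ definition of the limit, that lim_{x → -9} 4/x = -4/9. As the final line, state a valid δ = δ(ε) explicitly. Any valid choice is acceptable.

δ = min(9/2, (81/8)ε)

Suppose ε > 0. We seek δ > 0 such that 0 < |x + 9| < δ implies |4/x + 4/9| < ε.
|4/x + 4/9| = 4·|-9 − x|/(9·|x|) = 4|x + 9|/(9|x|).
Restrict δ ≤ 9/2. Then |x + 9| < 9/2 gives |x| > 9/2, so 9|x| > 81/2.
Then |4/x + 4/9| < 4|x + 9|/(81/2), which is < ε when |x + 9| < (81/8)ε.
Take δ = min(9/2, (81/8)ε). Then 0 < |x + 9| < δ gives both |x + 9| < 9/2 and |x + 9| < (81/8)ε, so |4/x + 4/9| < ε.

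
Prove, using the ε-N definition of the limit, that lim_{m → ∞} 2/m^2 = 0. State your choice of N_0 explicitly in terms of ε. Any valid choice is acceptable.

Let ε > 0 be given. For m ≥ 1, |2/m^2 − 0| = 2/m^2.
2/m^2 < ε ⇔ m^2 > 2/ε ⇔ m > (2/ε)^{1/2}.
Take N_0 = (2/ε)^{1/2}. Then m > N_0 implies 2/m^2 < ε.

N_0 = (2/ε)^{1/2}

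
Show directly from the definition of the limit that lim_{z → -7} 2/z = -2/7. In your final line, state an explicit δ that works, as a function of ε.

δ = min(7/2, (49/4)ε)

Fix ε > 0. We seek δ > 0 such that 0 < |z + 7| < δ implies |2/z + 2/7| < ε.
|2/z + 2/7| = 2·|-7 − z|/(7·|z|) = 2|z + 7|/(7|z|).
Require δ ≤ 7/2 so that |z| > 7 − 7/2 = 7/2, hence 7|z| > 49/2.
Then |2/z + 2/7| < 2|z + 7|/(49/2), which is < ε when |z + 7| < (49/4)ε.
Take δ = min(7/2, (49/4)ε). Then 0 < |z + 7| < δ gives both |z + 7| < 7/2 and |z + 7| < (49/4)ε, so |2/z + 2/7| < ε.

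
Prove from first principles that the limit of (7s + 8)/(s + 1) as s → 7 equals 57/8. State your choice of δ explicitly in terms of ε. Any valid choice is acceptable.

Suppose ε > 0. We want δ > 0 with 0 < |s − 7| < δ ⇒ |(7s + 8)/(s + 1) − (57/8)| < ε.
Combining over a common denominator, (7s + 8)/(s + 1) − (57/8) = [(7s + 8)·8 − 57·(s + 1)] / [8·(s + 1)] = -1(s − 7) / (8(s + 1)).
So |(7s + 8)/(s + 1) − (57/8)| = |s − 7| / (8·|s + 1|).
Restrict δ ≤ 4. Then |s − 7| < 4 gives |s + 1| = |(s − 7) + 8| ≥ 8 − 4 = 4.
Hence |(7s + 8)/(s + 1) − (57/8)| < |s − 7|/(8·4) = (1/32)|s − 7|, which is < ε once |s − 7| < 32ε.
Take δ = min(4, 32ε). Then 0 < |s − 7| < δ forces both bounds, so |(7s + 8)/(s + 1) − (57/8)| < ε.

δ = min(4, 32ε)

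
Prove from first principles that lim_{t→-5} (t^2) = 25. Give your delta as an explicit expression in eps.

delta = min(1, eps/11)

Suppose eps > 0. We seek delta > 0 with 0 < |t + 5| < delta ⇒ |t^2 − 25| < eps.
Factor: t^2 − 25 = (t + 5)(t - 5), so |t^2 − 25| = |t + 5|·|t - 5|.
Impose delta ≤ 1 so that |t| < 6; then |t - 5| ≤ 11.
Hence |t^2 − 25| ≤ 11|t + 5|, which is < eps once |t + 5| < eps/11.
Take delta = min(1, eps/11). If 0 < |t + 5| < delta then both bounds hold and |t^2 − 25| ≤ 11|t + 5| < 11·(eps/11) = eps.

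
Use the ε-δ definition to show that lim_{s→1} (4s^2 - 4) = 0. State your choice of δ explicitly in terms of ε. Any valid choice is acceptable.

δ = min(1, ε/12)

Fix ε > 0. We want δ > 0 such that 0 < |s − 1| < δ implies |(4s^2 - 4)| < ε.
(4s^2 - 4) = 4s^2 - 4 = (s − 1)(4s + 4).
So |(4s^2 - 4)| = |s − 1|·|4s + 4|.
Require δ ≤ 1. Then |s − 1| < 1 gives |s| < 2, and by the triangle inequality |4s + 4| ≤ 4·2 + 4 = 12.
Hence |(4s^2 - 4)| ≤ 12|s − 1| < ε provided |s − 1| < ε/12.
Take δ = min(1, ε/12). Then 0 < |s − 1| < δ gives both |s − 1| < 1 and |s − 1| < ε/12, so |(4s^2 - 4)| < ε.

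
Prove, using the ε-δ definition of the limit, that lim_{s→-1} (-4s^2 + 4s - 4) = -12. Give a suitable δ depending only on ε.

δ = min(1, ε/16)

Let ε > 0 be given. We want δ > 0 such that 0 < |s + 1| < δ implies |(-4s^2 + 4s - 4) + 12| < ε.
(-4s^2 + 4s - 4) + 12 = -4s^2 + 4s + 8 = (s + 1)(-4s + 8).
So |(-4s^2 + 4s - 4) + 12| = |s + 1|·|-4s + 8|.
Assume first that |s + 1| < 1, so |s| < 2. Then |-4s + 8| ≤ 4·2 + 8 = 16.
Hence |(-4s^2 + 4s - 4) + 12| ≤ 16|s + 1| < ε provided |s + 1| < ε/16.
Take δ = min(1, ε/16). Then 0 < |s + 1| < δ gives both |s + 1| < 1 and |s + 1| < ε/16, so |(-4s^2 + 4s - 4) + 12| < ε.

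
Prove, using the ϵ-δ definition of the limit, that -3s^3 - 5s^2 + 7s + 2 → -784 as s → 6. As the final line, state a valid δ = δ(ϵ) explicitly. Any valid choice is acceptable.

δ = min(1, ϵ/439)

Suppose ϵ > 0. We want δ > 0 such that 0 < |s − 6| < δ implies |(-3s^3 - 5s^2 + 7s + 2) + 784| < ϵ.
(-3s^3 - 5s^2 + 7s + 2) + 784 = -3s^3 - 5s^2 + 7s + 786 = (s − 6)(-3s^2 - 23s - 131).
So |(-3s^3 - 5s^2 + 7s + 2) + 784| = |s − 6|·|-3s^2 - 23s - 131|.
Assume first that |s − 6| < 1, so |s| < 7. Then |-3s^2 - 23s - 131| ≤ 3·7^2 + 23·7 + 131 = 439.
Hence |(-3s^3 - 5s^2 + 7s + 2) + 784| ≤ 439|s − 6| < ϵ provided |s − 6| < ϵ/439.
Take δ = min(1, ϵ/439). Then 0 < |s − 6| < δ gives both |s − 6| < 1 and |s − 6| < ϵ/439, so |(-3s^3 - 5s^2 + 7s + 2) + 784| < ϵ.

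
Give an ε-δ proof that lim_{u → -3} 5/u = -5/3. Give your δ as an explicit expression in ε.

δ = min(3/2, (9/10)ε)

Fix ε > 0. We seek δ > 0 such that 0 < |u + 3| < δ implies |5/u + 5/3| < ε.
|5/u + 5/3| = 5·|-3 − u|/(3·|u|) = 5|u + 3|/(3|u|).
Require δ ≤ 3/2 so that |u| > 3 − 3/2 = 3/2, hence 3|u| > 9/2.
Then |5/u + 5/3| < 5|u + 3|/(9/2), which is < ε when |u + 3| < (9/10)ε.
Take δ = min(3/2, (9/10)ε). Then 0 < |u + 3| < δ gives both |u + 3| < 3/2 and |u + 3| < (9/10)ε, so |5/u + 5/3| < ε.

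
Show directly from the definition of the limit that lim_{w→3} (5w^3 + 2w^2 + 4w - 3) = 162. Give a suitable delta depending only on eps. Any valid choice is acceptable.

Let eps > 0 be given. We want delta > 0 such that 0 < |w − 3| < delta implies |(5w^3 + 2w^2 + 4w - 3) − 162| < eps.
(5w^3 + 2w^2 + 4w - 3) − 162 = 5w^3 + 2w^2 + 4w - 165 = (w − 3)(5w^2 + 17w + 55).
So |(5w^3 + 2w^2 + 4w - 3) − 162| = |w − 3|·|5w^2 + 17w + 55|.
Require delta ≤ 2. Then |w − 3| < 2 gives |w| < 5, and by the triangle inequality |5w^2 + 17w + 55| ≤ 5·5^2 + 17·5 + 55 = 265.
Hence |(5w^3 + 2w^2 + 4w - 3) − 162| ≤ 265|w − 3| < eps provided |w − 3| < eps/265.
Take delta = min(2, eps/265). Then 0 < |w − 3| < delta gives both |w − 3| < 2 and |w − 3| < eps/265, so |(5w^3 + 2w^2 + 4w - 3) − 162| < eps.

delta = min(2, eps/265)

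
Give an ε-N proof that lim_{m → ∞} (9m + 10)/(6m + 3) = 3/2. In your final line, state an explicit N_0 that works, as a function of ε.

N_0 = (11/12)/ε

Let ε > 0 be given. For m ≥ 1, |(9m + 10)/(6m + 3) − (3/2)| = |33|/(6(6m + 3)) = 33/(6(6m + 3)).
Since 6m + 3 ≥ 6m for m ≥ 1, this is ≤ 33/(6·6m) = (11/12)/m.
So |(9m + 10)/(6m + 3) − (3/2)| < ε whenever m > (11/12)/ε.
Take N_0 = (11/12)/ε. If m > N_0 then |(9m + 10)/(6m + 3) − (3/2)| ≤ (11/12)/m < ε.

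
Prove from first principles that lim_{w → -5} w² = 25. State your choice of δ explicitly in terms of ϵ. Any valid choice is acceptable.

δ = min(1, ϵ/11)

Fix ϵ > 0. We seek δ > 0 with 0 < |w + 5| < δ ⇒ |w² − 25| < ϵ.
Factor: w² − 25 = (w + 5)(w - 5), so |w² − 25| = |w + 5|·|w - 5|.
Restrict δ ≤ 1. Then |w + 5| < 1 gives |w| < 6, so by the triangle inequality |w - 5| ≤ 6 + 5 = 11.
Hence |w² − 25| ≤ 11|w + 5|, which is < ϵ once |w + 5| < ϵ/11.
Take δ = min(1, ϵ/11). If 0 < |w + 5| < δ then both bounds hold and |w² − 25| ≤ 11|w + 5| < 11·(ϵ/11) = ϵ.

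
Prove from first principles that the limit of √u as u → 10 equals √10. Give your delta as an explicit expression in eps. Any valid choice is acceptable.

Let eps > 0 be given. We want delta > 0 such that 0 < |u − 10| < delta implies |√u − √10| < eps.
Rationalise: √u − √10 = (u − 10)/(√u + √10), so |√u − √10| = |u − 10|/(√u + √10).
Restrict delta ≤ 10 so that |u − 10| < 10 forces u > 0, and then √u + √10 > √10.
Hence |√u − √10| < |u − 10|/√10, which is < eps once |u − 10| < √10·eps.
Take delta = min(10, √10·eps). If 0 < |u − 10| < delta then u > 0 and |√u − √10| < |u − 10|/√10 < eps.

delta = min(10, √10·eps)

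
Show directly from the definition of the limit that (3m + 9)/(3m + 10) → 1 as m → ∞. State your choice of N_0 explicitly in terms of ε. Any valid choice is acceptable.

N_0 = (1/3)/ε

Let ε > 0. For m ≥ 1, |(3m + 9)/(3m + 10) − 1| = |-3|/(3(3m + 10)) = 3/(3(3m + 10)).
Since 3m + 10 ≥ 3m for m ≥ 1, this is ≤ 3/(3·3m) = (1/3)/m.
So |(3m + 9)/(3m + 10) − 1| < ε whenever m > (1/3)/ε.
Take N_0 = (1/3)/ε. If m > N_0 then |(3m + 9)/(3m + 10) − 1| ≤ (1/3)/m < ε.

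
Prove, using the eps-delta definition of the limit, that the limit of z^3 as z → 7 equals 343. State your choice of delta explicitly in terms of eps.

delta = min(2, eps/193)

Let eps > 0 be given. We seek delta > 0 with 0 < |z − 7| < delta ⇒ |z^3 − 343| < eps.
Factor: z^3 − 343 = (z − 7)(z^2 + 7z + 49), so |z^3 − 343| = |z − 7|·|z^2 + 7z + 49|.
Restrict delta ≤ 2. Then |z − 7| < 2 gives |z| < 9, so by the triangle inequality |z^2 + 7z + 49| ≤ 9^2 + 7·9 + 49 = 193.
Hence |z^3 − 343| ≤ 193|z − 7|, which is < eps once |z − 7| < eps/193.
Take delta = min(2, eps/193). If 0 < |z − 7| < delta then both bounds hold and |z^3 − 343| ≤ 193|z − 7| < 193·(eps/193) = eps.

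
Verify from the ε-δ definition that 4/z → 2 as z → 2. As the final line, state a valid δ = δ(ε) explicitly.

δ = min(1, (1/2)ε)

Fix ε > 0. We seek δ > 0 such that 0 < |z − 2| < δ implies |4/z − 2| < ε.
|4/z − 2| = 4·|2 − z|/(2·|z|) = 4|z − 2|/(2|z|).
Restrict δ ≤ 1. Then |z − 2| < 1 gives |z| > 1, so 2|z| > 2.
Then |4/z − 2| < 4|z − 2|/2, which is < ε when |z − 2| < (1/2)ε.
Take δ = min(1, (1/2)ε). Then 0 < |z − 2| < δ gives both |z − 2| < 1 and |z − 2| < (1/2)ε, so |4/z − 2| < ε.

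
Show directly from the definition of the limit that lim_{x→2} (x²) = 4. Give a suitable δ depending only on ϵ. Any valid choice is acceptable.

δ = min(1, ϵ/5)

Suppose ϵ > 0. We seek δ > 0 with 0 < |x − 2| < δ ⇒ |x² − 4| < ϵ.
Factor: x² − 4 = (x − 2)(x + 2), so |x² − 4| = |x − 2|·|x + 2|.
Restrict δ ≤ 1. Then |x − 2| < 1 gives |x| < 3, so by the triangle inequality |x + 2| ≤ 3 + 2 = 5.
Hence |x² − 4| ≤ 5|x − 2|, which is < ϵ once |x − 2| < ϵ/5.
Take δ = min(1, ϵ/5). If 0 < |x − 2| < δ then both bounds hold and |x² − 4| ≤ 5|x − 2| < 5·(ϵ/5) = ϵ.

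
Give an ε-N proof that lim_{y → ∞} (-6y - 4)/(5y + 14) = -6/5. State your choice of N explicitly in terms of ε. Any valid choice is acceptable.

Fix ε > 0. We seek N > 0 such that y > N implies |(-6y - 4)/(5y + 14) + 6/5| < ε.
(-6y - 4)/(5y + 14) + 6/5 = (5(-6y - 4) − (-6)(5y + 14)) / (5(5y + 14)) = 64/(5(5y + 14)).
For y > 0 we have 5y + 14 > 5y, so |(-6y - 4)/(5y + 14) + 6/5| = 64/(5(5y + 14)) < 64/(5·5y) = (64/25)/y.
Thus |(-6y - 4)/(5y + 14) + 6/5| < ε whenever y > (64/25)/ε.
Take N = (64/25)/ε. If y > N then |(-6y - 4)/(5y + 14) + 6/5| < (64/25)/y < ε.

N = (64/25)/ε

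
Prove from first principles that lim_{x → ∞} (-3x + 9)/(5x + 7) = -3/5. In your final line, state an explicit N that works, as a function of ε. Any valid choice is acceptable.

Suppose ε > 0. We seek N > 0 such that x > N implies |(-3x + 9)/(5x + 7) + 3/5| < ε.
(-3x + 9)/(5x + 7) + 3/5 = (5(-3x + 9) − (-3)(5x + 7)) / (5(5x + 7)) = 66/(5(5x + 7)).
For x > 0 we have 5x + 7 > 5x, so |(-3x + 9)/(5x + 7) + 3/5| = 66/(5(5x + 7)) < 66/(5·5x) = (66/25)/x.
Thus |(-3x + 9)/(5x + 7) + 3/5| < ε whenever x > (66/25)/ε.
Take N = (66/25)/ε. If x > N then |(-3x + 9)/(5x + 7) + 3/5| < (66/25)/x < ε.

N = (66/25)/ε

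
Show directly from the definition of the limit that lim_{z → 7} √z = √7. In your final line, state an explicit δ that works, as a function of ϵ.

δ = min(7, √7·ϵ)

Let ϵ > 0. We want δ > 0 such that 0 < |z − 7| < δ implies |√z − √7| < ϵ.
Multiplying by the conjugate, |√z − √7| = |z − 7|/(√z + √7).
Restrict δ ≤ 7 so that |z − 7| < 7 forces z > 0, and then √z + √7 > √7.
Hence |√z − √7| < |z − 7|/√7, which is < ϵ once |z − 7| < √7·ϵ.
Take δ = min(7, √7·ϵ). If 0 < |z − 7| < δ then z > 0 and |√z − √7| < |z − 7|/√7 < ϵ.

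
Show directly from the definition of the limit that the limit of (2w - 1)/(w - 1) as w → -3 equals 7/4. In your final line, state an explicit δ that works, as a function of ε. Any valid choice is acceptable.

δ = min(2, 8ε)

Fix ε > 0. We want δ > 0 with 0 < |w + 3| < δ ⇒ |(2w - 1)/(w - 1) − (7/4)| < ε.
Combining over a common denominator, (2w - 1)/(w - 1) − (7/4) = [(2w - 1)·(-4) − (-7)·(w - 1)] / [(-4)·(w - 1)] = -1(w + 3) / ((-4)(w - 1)).
So |(2w - 1)/(w - 1) − (7/4)| = |w + 3| / (4·|w − 1|).
Restrict δ ≤ 2. Then |w + 3| < 2 gives |w − 1| = |(w + 3) + (-4)| ≥ 4 − 2 = 2.
Hence |(2w - 1)/(w - 1) − (7/4)| < |w + 3|/(4·2) = (1/8)|w + 3|, which is < ε once |w + 3| < 8ε.
Take δ = min(2, 8ε). Then 0 < |w + 3| < δ forces both bounds, so |(2w - 1)/(w - 1) − (7/4)| < ε.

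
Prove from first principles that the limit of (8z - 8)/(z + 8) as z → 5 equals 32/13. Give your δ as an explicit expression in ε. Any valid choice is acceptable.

δ = min(13/2, (169/144)ε)

Fix ε > 0. We want δ > 0 with 0 < |z − 5| < δ ⇒ |(8z - 8)/(z + 8) − (32/13)| < ε.
Combining over a common denominator, (8z - 8)/(z + 8) − (32/13) = [(8z - 8)·13 − 32·(z + 8)] / [13·(z + 8)] = 72(z − 5) / (13(z + 8)).
So |(8z - 8)/(z + 8) − (32/13)| = 72|z − 5| / (13·|z + 8|).
Restrict δ ≤ 13/2. Then |z − 5| < 13/2 gives |z + 8| = |(z − 5) + 13| ≥ 13 − 13/2 = 13/2.
Hence |(8z - 8)/(z + 8) − (32/13)| < 72|z − 5|/(13·(13/2)) = (144/169)|z − 5|, which is < ε once |z − 5| < (169/144)ε.
Take δ = min(13/2, (169/144)ε). Then 0 < |z − 5| < δ forces both bounds, so |(8z - 8)/(z + 8) − (32/13)| < ε.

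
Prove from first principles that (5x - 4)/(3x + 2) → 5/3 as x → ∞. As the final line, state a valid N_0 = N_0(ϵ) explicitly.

Suppose ϵ > 0. We seek N_0 > 0 such that x > N_0 implies |(5x - 4)/(3x + 2) − (5/3)| < ϵ.
(5x - 4)/(3x + 2) − (5/3) = (3(5x - 4) − 5(3x + 2)) / (3(3x + 2)) = -22/(3(3x + 2)).
For x > 0 we have 3x + 2 > 3x, so |(5x - 4)/(3x + 2) − (5/3)| = 22/(3(3x + 2)) < 22/(3·3x) = (22/9)/x.
Thus |(5x - 4)/(3x + 2) − (5/3)| < ϵ whenever x > (22/9)/ϵ.
Take N_0 = (22/9)/ϵ. If x > N_0 then |(5x - 4)/(3x + 2) − (5/3)| < (22/9)/x < ϵ.

N_0 = (22/9)/ϵ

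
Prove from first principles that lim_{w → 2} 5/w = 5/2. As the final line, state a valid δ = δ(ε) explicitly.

Suppose ε > 0. We seek δ > 0 such that 0 < |w − 2| < δ implies |5/w − (5/2)| < ε.
|5/w − (5/2)| = 5·|2 − w|/(2·|w|) = 5|w − 2|/(2|w|).
Restrict δ ≤ 1. Then |w − 2| < 1 gives |w| > 1, so 2|w| > 2.
Then |5/w − (5/2)| < 5|w − 2|/2, which is < ε when |w − 2| < (2/5)ε.
Take δ = min(1, (2/5)ε). Then 0 < |w − 2| < δ gives both |w − 2| < 1 and |w − 2| < (2/5)ε, so |5/w − (5/2)| < ε.

δ = min(1, (2/5)ε)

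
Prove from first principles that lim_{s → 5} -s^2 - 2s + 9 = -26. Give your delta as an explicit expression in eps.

delta = min(1, eps/13)

Let eps > 0. We want delta > 0 such that 0 < |s − 5| < delta implies |(-s^2 - 2s + 9) + 26| < eps.
(-s^2 - 2s + 9) + 26 = -s^2 - 2s + 35 = (s − 5)(-s - 7).
So |(-s^2 - 2s + 9) + 26| = |s − 5|·|-s - 7|.
Assume first that |s − 5| < 1, so |s| < 6. Then |-s - 7| ≤ 6 + 7 = 13.
Hence |(-s^2 - 2s + 9) + 26| ≤ 13|s − 5| < eps provided |s − 5| < eps/13.
Choosing delta = min(1, eps/13) ensures both conditions, hence |(-s^2 - 2s + 9) + 26| < eps.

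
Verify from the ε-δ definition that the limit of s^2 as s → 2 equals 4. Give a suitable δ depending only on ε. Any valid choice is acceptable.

Let ε > 0. We seek δ > 0 with 0 < |s − 2| < δ ⇒ |s^2 − 4| < ε.
Factor: s^2 − 4 = (s − 2)(s + 2), so |s^2 − 4| = |s − 2|·|s + 2|.
Impose δ ≤ 2 so that |s| < 4; then |s + 2| ≤ 6.
Hence |s^2 − 4| ≤ 6|s − 2|, which is < ε once |s − 2| < ε/6.
Take δ = min(2, ε/6). If 0 < |s − 2| < δ then both bounds hold and |s^2 − 4| ≤ 6|s − 2| < 6·(ε/6) = ε.

δ = min(2, ε/6)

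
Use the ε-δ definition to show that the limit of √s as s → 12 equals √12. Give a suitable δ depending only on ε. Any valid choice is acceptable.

δ = min(12, √12·ε)

Suppose ε > 0. We want δ > 0 such that 0 < |s − 12| < δ implies |√s − √12| < ε.
Multiplying by the conjugate, |√s − √12| = |s − 12|/(√s + √12).
Restrict δ ≤ 12 so that |s − 12| < 12 forces s > 0, and then √s + √12 > √12.
Hence |√s − √12| < |s − 12|/√12, which is < ε once |s − 12| < √12·ε.
Take δ = min(12, √12·ε). If 0 < |s − 12| < δ then s > 0 and |√s − √12| < |s − 12|/√12 < ε.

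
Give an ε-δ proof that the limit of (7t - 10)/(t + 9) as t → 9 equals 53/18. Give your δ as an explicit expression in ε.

Let ε > 0 be given. We want δ > 0 with 0 < |t − 9| < δ ⇒ |(7t - 10)/(t + 9) − (53/18)| < ε.
Combining over a common denominator, (7t - 10)/(t + 9) − (53/18) = [(7t - 10)·18 − 53·(t + 9)] / [18·(t + 9)] = 73(t − 9) / (18(t + 9)).
So |(7t - 10)/(t + 9) − (53/18)| = 73|t − 9| / (18·|t + 9|).
Require δ ≤ 9, so |t + 9| ≥ |18| − |t − 9| > 18 − 9 = 9.
Hence |(7t - 10)/(t + 9) − (53/18)| < 73|t − 9|/(18·9) = (73/162)|t − 9|, which is < ε once |t − 9| < (162/73)ε.
Take δ = min(9, (162/73)ε). Then 0 < |t − 9| < δ forces both bounds, so |(7t - 10)/(t + 9) − (53/18)| < ε.

δ = min(9, (162/73)ε)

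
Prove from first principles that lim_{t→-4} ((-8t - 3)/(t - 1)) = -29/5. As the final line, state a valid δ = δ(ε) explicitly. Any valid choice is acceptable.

Suppose ε > 0. We want δ > 0 with 0 < |t + 4| < δ ⇒ |(-8t - 3)/(t - 1) + 29/5| < ε.
Combining over a common denominator, (-8t - 3)/(t - 1) + 29/5 = [(-8t - 3)·(-5) − 29·(t - 1)] / [(-5)·(t - 1)] = 11(t + 4) / ((-5)(t - 1)).
So |(-8t - 3)/(t - 1) + 29/5| = 11|t + 4| / (5·|t − 1|).
Restrict δ ≤ 5/2. Then |t + 4| < 5/2 gives |t − 1| = |(t + 4) + (-5)| ≥ 5 − 5/2 = 5/2.
Hence |(-8t - 3)/(t - 1) + 29/5| < 11|t + 4|/(5·(5/2)) = (22/25)|t + 4|, which is < ε once |t + 4| < (25/22)ε.
Take δ = min(5/2, (25/22)ε). Then 0 < |t + 4| < δ forces both bounds, so |(-8t - 3)/(t - 1) + 29/5| < ε.

δ = min(5/2, (25/22)ε)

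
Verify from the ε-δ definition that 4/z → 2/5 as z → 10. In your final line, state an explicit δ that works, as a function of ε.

δ = min(5, (25/2)ε)

Let ε > 0. We seek δ > 0 such that 0 < |z − 10| < δ implies |4/z − (2/5)| < ε.
|4/z − (2/5)| = 4·|10 − z|/(10·|z|) = 4|z − 10|/(10|z|).
Require δ ≤ 5 so that |z| > 10 − 5 = 5, hence 10|z| > 50.
Then |4/z − (2/5)| < 4|z − 10|/50, which is < ε when |z − 10| < (25/2)ε.
Take δ = min(5, (25/2)ε). Then 0 < |z − 10| < δ gives both |z − 10| < 5 and |z − 10| < (25/2)ε, so |4/z − (2/5)| < ε.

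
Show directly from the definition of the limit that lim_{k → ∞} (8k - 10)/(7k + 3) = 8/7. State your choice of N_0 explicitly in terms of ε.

Fix ε > 0. For k ≥ 1, |(8k - 10)/(7k + 3) − (8/7)| = |-94|/(7(7k + 3)) = 94/(7(7k + 3)).
Since 7k + 3 ≥ 7k for k ≥ 1, this is ≤ 94/(7·7k) = (94/49)/k.
So |(8k - 10)/(7k + 3) − (8/7)| < ε whenever k > (94/49)/ε.
Take N_0 = (94/49)/ε. If k > N_0 then |(8k - 10)/(7k + 3) − (8/7)| ≤ (94/49)/k < ε.

N_0 = (94/49)/ε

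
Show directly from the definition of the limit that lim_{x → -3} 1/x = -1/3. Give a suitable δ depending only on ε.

Suppose ε > 0. We seek δ > 0 such that 0 < |x + 3| < δ implies |1/x + 1/3| < ε.
|1/x + 1/3| = |-3 − x|/(3·|x|) = |x + 3|/(3|x|).
Restrict δ ≤ 3/2. Then |x + 3| < 3/2 gives |x| > 3/2, so 3|x| > 9/2.
Then |1/x + 1/3| < |x + 3|/(9/2), which is < ε when |x + 3| < (9/2)ε.
Take δ = min(3/2, (9/2)ε). Then 0 < |x + 3| < δ gives both |x + 3| < 3/2 and |x + 3| < (9/2)ε, so |1/x + 1/3| < ε.

δ = min(3/2, (9/2)ε)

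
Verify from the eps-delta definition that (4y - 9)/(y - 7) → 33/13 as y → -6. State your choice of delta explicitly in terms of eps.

Suppose eps > 0. We want delta > 0 with 0 < |y + 6| < delta ⇒ |(4y - 9)/(y - 7) − (33/13)| < eps.
Combining over a common denominator, (4y - 9)/(y - 7) − (33/13) = [(4y - 9)·(-13) − (-33)·(y - 7)] / [(-13)·(y - 7)] = -19(y + 6) / ((-13)(y - 7)).
So |(4y - 9)/(y - 7) − (33/13)| = 19|y + 6| / (13·|y − 7|).
Restrict delta ≤ 13/2. Then |y + 6| < 13/2 gives |y − 7| = |(y + 6) + (-13)| ≥ 13 − 13/2 = 13/2.
Hence |(4y - 9)/(y - 7) − (33/13)| < 19|y + 6|/(13·(13/2)) = (38/169)|y + 6|, which is < eps once |y + 6| < (169/38)eps.
Take delta = min(13/2, (169/38)eps). Then 0 < |y + 6| < delta forces both bounds, so |(4y - 9)/(y - 7) − (33/13)| < eps.

delta = min(13/2, (169/38)eps)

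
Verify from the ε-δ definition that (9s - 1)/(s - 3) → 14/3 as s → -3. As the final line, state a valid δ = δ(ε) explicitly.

δ = min(3, (9/13)ε)

Fix ε > 0. We want δ > 0 with 0 < |s + 3| < δ ⇒ |(9s - 1)/(s - 3) − (14/3)| < ε.
Combining over a common denominator, (9s - 1)/(s - 3) − (14/3) = [(9s - 1)·(-6) − (-28)·(s - 3)] / [(-6)·(s - 3)] = -26(s + 3) / ((-6)(s - 3)).
So |(9s - 1)/(s - 3) − (14/3)| = 26|s + 3| / (6·|s − 3|).
Require δ ≤ 3, so |s − 3| ≥ |-6| − |s + 3| > 6 − 3 = 3.
Hence |(9s - 1)/(s - 3) − (14/3)| < 26|s + 3|/(6·3) = (13/9)|s + 3|, which is < ε once |s + 3| < (9/13)ε.
Take δ = min(3, (9/13)ε). Then 0 < |s + 3| < δ forces both bounds, so |(9s - 1)/(s - 3) − (14/3)| < ε.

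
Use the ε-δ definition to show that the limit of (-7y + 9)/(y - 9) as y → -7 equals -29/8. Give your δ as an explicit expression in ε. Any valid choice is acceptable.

Let ε > 0 be given. We want δ > 0 with 0 < |y + 7| < δ ⇒ |(-7y + 9)/(y - 9) + 29/8| < ε.
Combining over a common denominator, (-7y + 9)/(y - 9) + 29/8 = [(-7y + 9)·(-16) − 58·(y - 9)] / [(-16)·(y - 9)] = 54(y + 7) / ((-16)(y - 9)).
So |(-7y + 9)/(y - 9) + 29/8| = 54|y + 7| / (16·|y − 9|).
Require δ ≤ 8, so |y − 9| ≥ |-16| − |y + 7| > 16 − 8 = 8.
Hence |(-7y + 9)/(y - 9) + 29/8| < 54|y + 7|/(16·8) = (27/64)|y + 7|, which is < ε once |y + 7| < (64/27)ε.
Take δ = min(8, (64/27)ε). Then 0 < |y + 7| < δ forces both bounds, so |(-7y + 9)/(y - 9) + 29/8| < ε.

δ = min(8, (64/27)ε)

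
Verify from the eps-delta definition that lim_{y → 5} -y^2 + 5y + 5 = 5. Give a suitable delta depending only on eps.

Fix eps > 0. We want delta > 0 such that 0 < |y − 5| < delta implies |(-y^2 + 5y + 5) − 5| < eps.
(-y^2 + 5y + 5) − 5 = -y^2 + 5y = (y − 5)(-y).
So |(-y^2 + 5y + 5) − 5| = |y − 5|·|-y|.
Require delta ≤ 1. Then |y − 5| < 1 gives |y| < 6, and by the triangle inequality |-y| ≤ 6 = 6.
Hence |(-y^2 + 5y + 5) − 5| ≤ 6|y − 5| < eps provided |y − 5| < eps/6.
Take delta = min(1, eps/6). Then 0 < |y − 5| < delta gives both |y − 5| < 1 and |y − 5| < eps/6, so |(-y^2 + 5y + 5) − 5| < eps.

delta = min(1, eps/6)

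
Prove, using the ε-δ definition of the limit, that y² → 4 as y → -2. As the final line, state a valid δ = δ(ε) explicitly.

Fix ε > 0. We seek δ > 0 with 0 < |y + 2| < δ ⇒ |y² − 4| < ε.
Factor: y² − 4 = (y + 2)(y - 2), so |y² − 4| = |y + 2|·|y - 2|.
Impose δ ≤ 1 so that |y| < 3; then |y - 2| ≤ 5.
Hence |y² − 4| ≤ 5|y + 2|, which is < ε once |y + 2| < ε/5.
Take δ = min(1, ε/5). If 0 < |y + 2| < δ then both bounds hold and |y² − 4| ≤ 5|y + 2| < 5·(ε/5) = ε.

δ = min(1, ε/5)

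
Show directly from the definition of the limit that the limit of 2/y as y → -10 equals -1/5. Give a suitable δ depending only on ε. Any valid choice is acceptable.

Let ε > 0. We seek δ > 0 such that 0 < |y + 10| < δ implies |2/y + 1/5| < ε.
|2/y + 1/5| = 2·|-10 − y|/(10·|y|) = 2|y + 10|/(10|y|).
Require δ ≤ 5 so that |y| > 10 − 5 = 5, hence 10|y| > 50.
Then |2/y + 1/5| < 2|y + 10|/50, which is < ε when |y + 10| < 25ε.
Take δ = min(5, 25ε). Then 0 < |y + 10| < δ gives both |y + 10| < 5 and |y + 10| < 25ε, so |2/y + 1/5| < ε.

δ = min(5, 25ε)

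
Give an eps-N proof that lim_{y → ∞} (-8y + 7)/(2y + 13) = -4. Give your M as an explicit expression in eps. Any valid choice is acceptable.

Let eps > 0 be given. We seek M > 0 such that y > M implies |(-8y + 7)/(2y + 13) + 4| < eps.
(-8y + 7)/(2y + 13) + 4 = (2(-8y + 7) − (-8)(2y + 13)) / (2(2y + 13)) = 118/(2(2y + 13)).
For y > 0 we have 2y + 13 > 2y, so |(-8y + 7)/(2y + 13) + 4| = 118/(2(2y + 13)) < 118/(2·2y) = (59/2)/y.
Thus |(-8y + 7)/(2y + 13) + 4| < eps whenever y > (59/2)/eps.
Take M = (59/2)/eps. If y > M then |(-8y + 7)/(2y + 13) + 4| < (59/2)/y < eps.

M = (59/2)/eps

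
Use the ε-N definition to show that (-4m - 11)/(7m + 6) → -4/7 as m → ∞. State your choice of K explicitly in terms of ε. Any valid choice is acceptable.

Let ε > 0. For m ≥ 1, |(-4m - 11)/(7m + 6) + 4/7| = |-53|/(7(7m + 6)) = 53/(7(7m + 6)).
Since 7m + 6 ≥ 7m for m ≥ 1, this is ≤ 53/(7·7m) = (53/49)/m.
So |(-4m - 11)/(7m + 6) + 4/7| < ε whenever m > (53/49)/ε.
Take K = (53/49)/ε. If m > K then |(-4m - 11)/(7m + 6) + 4/7| ≤ (53/49)/m < ε.

K = (53/49)/ε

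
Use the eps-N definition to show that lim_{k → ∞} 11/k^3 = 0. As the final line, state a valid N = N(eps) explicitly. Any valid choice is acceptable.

N = (11/eps)^{1/3}

Suppose eps > 0. For k ≥ 1, |11/k^3 − 0| = 11/k^3.
11/k^3 < eps ⇔ k^3 > 11/eps ⇔ k > (11/eps)^{1/3}.
Take N = (11/eps)^{1/3}. Then k > N implies 11/k^3 < eps.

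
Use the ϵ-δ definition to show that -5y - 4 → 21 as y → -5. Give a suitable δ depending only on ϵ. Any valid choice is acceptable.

δ = ϵ/5

Suppose ϵ > 0. We need δ > 0 so that 0 < |y + 5| < δ implies |(-5y - 4) − 21| < ϵ.
Since (-5y - 4) − 21 = -5(y + 5), we have |(-5y - 4) − 21| = 5|y + 5|.
So 5|y + 5| < ϵ exactly when |y + 5| < ϵ/5.
Take δ = ϵ/5. If 0 < |y + 5| < δ then |(-5y - 4) − 21| = 5|y + 5| < 5·(ϵ/5) = ϵ.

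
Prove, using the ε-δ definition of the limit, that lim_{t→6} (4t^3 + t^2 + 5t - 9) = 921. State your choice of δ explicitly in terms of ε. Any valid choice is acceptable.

Let ε > 0 be given. We want δ > 0 such that 0 < |t − 6| < δ implies |(4t^3 + t^2 + 5t - 9) − 921| < ε.
(4t^3 + t^2 + 5t - 9) − 921 = 4t^3 + t^2 + 5t - 930 = (t − 6)(4t^2 + 25t + 155).
So |(4t^3 + t^2 + 5t - 9) − 921| = |t − 6|·|4t^2 + 25t + 155|.
Require δ ≤ 1. Then |t − 6| < 1 gives |t| < 7, and by the triangle inequality |4t^2 + 25t + 155| ≤ 4·7^2 + 25·7 + 155 = 526.
Hence |(4t^3 + t^2 + 5t - 9) − 921| ≤ 526|t − 6| < ε provided |t − 6| < ε/526.
Choosing δ = min(1, ε/526) ensures both conditions, hence |(4t^3 + t^2 + 5t - 9) − 921| < ε.

δ = min(1, ε/526)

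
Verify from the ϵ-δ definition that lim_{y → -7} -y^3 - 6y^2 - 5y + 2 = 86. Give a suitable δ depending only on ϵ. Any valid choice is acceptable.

Suppose ϵ > 0. We want δ > 0 such that 0 < |y + 7| < δ implies |(-y^3 - 6y^2 - 5y + 2) − 86| < ϵ.
(-y^3 - 6y^2 - 5y + 2) − 86 = -y^3 - 6y^2 - 5y - 84 = (y + 7)(-y^2 + y - 12).
So |(-y^3 - 6y^2 - 5y + 2) − 86| = |y + 7|·|-y^2 + y - 12|.
Assume first that |y + 7| < 1, so |y| < 8. Then |-y^2 + y - 12| ≤ 8^2 + 8 + 12 = 84.
Hence |(-y^3 - 6y^2 - 5y + 2) − 86| ≤ 84|y + 7| < ϵ provided |y + 7| < ϵ/84.
Choosing δ = min(1, ϵ/84) ensures both conditions, hence |(-y^3 - 6y^2 - 5y + 2) − 86| < ϵ.

δ = min(1, ϵ/84)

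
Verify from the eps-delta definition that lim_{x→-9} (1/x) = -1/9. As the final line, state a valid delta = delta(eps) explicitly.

delta = min(9/2, (81/2)eps)

Suppose eps > 0. We seek delta > 0 such that 0 < |x + 9| < delta implies |1/x + 1/9| < eps.
|1/x + 1/9| = |-9 − x|/(9·|x|) = |x + 9|/(9|x|).
Restrict delta ≤ 9/2. Then |x + 9| < 9/2 gives |x| > 9/2, so 9|x| > 81/2.
Then |1/x + 1/9| < |x + 9|/(81/2), which is < eps when |x + 9| < (81/2)eps.
Take delta = min(9/2, (81/2)eps). Then 0 < |x + 9| < delta gives both |x + 9| < 9/2 and |x + 9| < (81/2)eps, so |1/x + 1/9| < eps.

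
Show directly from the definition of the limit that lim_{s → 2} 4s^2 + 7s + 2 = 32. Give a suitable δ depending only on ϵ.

Let ϵ > 0 be given. We want δ > 0 such that 0 < |s − 2| < δ implies |(4s^2 + 7s + 2) − 32| < ϵ.
(4s^2 + 7s + 2) − 32 = 4s^2 + 7s - 30 = (s − 2)(4s + 15).
So |(4s^2 + 7s + 2) − 32| = |s − 2|·|4s + 15|.
Require δ ≤ 1. Then |s − 2| < 1 gives |s| < 3, and by the triangle inequality |4s + 15| ≤ 4·3 + 15 = 27.
Hence |(4s^2 + 7s + 2) − 32| ≤ 27|s − 2| < ϵ provided |s − 2| < ϵ/27.
Take δ = min(1, ϵ/27). Then 0 < |s − 2| < δ gives both |s − 2| < 1 and |s − 2| < ϵ/27, so |(4s^2 + 7s + 2) − 32| < ϵ.

δ = min(1, ϵ/27)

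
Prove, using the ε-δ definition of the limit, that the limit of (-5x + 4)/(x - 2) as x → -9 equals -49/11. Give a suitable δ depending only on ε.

Let ε > 0 be given. We want δ > 0 with 0 < |x + 9| < δ ⇒ |(-5x + 4)/(x - 2) + 49/11| < ε.
Combining over a common denominator, (-5x + 4)/(x - 2) + 49/11 = [(-5x + 4)·(-11) − 49·(x - 2)] / [(-11)·(x - 2)] = 6(x + 9) / ((-11)(x - 2)).
So |(-5x + 4)/(x - 2) + 49/11| = 6|x + 9| / (11·|x − 2|).
Restrict δ ≤ 11/2. Then |x + 9| < 11/2 gives |x − 2| = |(x + 9) + (-11)| ≥ 11 − 11/2 = 11/2.
Hence |(-5x + 4)/(x - 2) + 49/11| < 6|x + 9|/(11·(11/2)) = (12/121)|x + 9|, which is < ε once |x + 9| < (121/12)ε.
Take δ = min(11/2, (121/12)ε). Then 0 < |x + 9| < δ forces both bounds, so |(-5x + 4)/(x - 2) + 49/11| < ε.

δ = min(11/2, (121/12)ε)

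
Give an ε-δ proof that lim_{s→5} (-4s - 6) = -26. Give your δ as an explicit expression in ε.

δ = ε/4

Let ε > 0 be given. We need δ > 0 so that 0 < |s − 5| < δ implies |(-4s - 6) + 26| < ε.
|(-4s - 6) + 26| = |-4s + 20| = 4|s − 5|.
Thus it suffices that |s − 5| < ε/4.
Choosing δ = ε/4 gives |(-4s - 6) + 26| = 4|s − 5| < ε whenever |s − 5| < δ.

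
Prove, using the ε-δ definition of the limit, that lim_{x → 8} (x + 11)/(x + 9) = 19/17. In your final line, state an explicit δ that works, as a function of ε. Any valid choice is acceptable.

δ = min(17/2, (289/4)ε)

Let ε > 0 be given. We want δ > 0 with 0 < |x − 8| < δ ⇒ |(x + 11)/(x + 9) − (19/17)| < ε.
Combining over a common denominator, (x + 11)/(x + 9) − (19/17) = [(x + 11)·17 − 19·(x + 9)] / [17·(x + 9)] = -2(x − 8) / (17(x + 9)).
So |(x + 11)/(x + 9) − (19/17)| = 2|x − 8| / (17·|x + 9|).
Require δ ≤ 17/2, so |x + 9| ≥ |17| − |x − 8| > 17 − 17/2 = 17/2.
Hence |(x + 11)/(x + 9) − (19/17)| < 2|x − 8|/(17·(17/2)) = (4/289)|x − 8|, which is < ε once |x − 8| < (289/4)ε.
Take δ = min(17/2, (289/4)ε). Then 0 < |x − 8| < δ forces both bounds, so |(x + 11)/(x + 9) − (19/17)| < ε.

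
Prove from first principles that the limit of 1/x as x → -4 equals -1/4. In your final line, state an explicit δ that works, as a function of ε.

Let ε > 0 be given. We seek δ > 0 such that 0 < |x + 4| < δ implies |1/x + 1/4| < ε.
|1/x + 1/4| = |-4 − x|/(4·|x|) = |x + 4|/(4|x|).
Restrict δ ≤ 2. Then |x + 4| < 2 gives |x| > 2, so 4|x| > 8.
Then |1/x + 1/4| < |x + 4|/8, which is < ε when |x + 4| < 8ε.
Take δ = min(2, 8ε). Then 0 < |x + 4| < δ gives both |x + 4| < 2 and |x + 4| < 8ε, so |1/x + 1/4| < ε.

δ = min(2, 8ε)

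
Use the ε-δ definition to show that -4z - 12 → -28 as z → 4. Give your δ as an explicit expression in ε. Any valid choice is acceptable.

δ = ε/4

Fix ε > 0. We need δ > 0 so that 0 < |z − 4| < δ implies |(-4z - 12) + 28| < ε.
|(-4z - 12) + 28| = |-4z + 16| = 4|z − 4|.
So 4|z − 4| < ε exactly when |z − 4| < ε/4.
Choosing δ = ε/4 gives |(-4z - 12) + 28| = 4|z − 4| < ε whenever |z − 4| < δ.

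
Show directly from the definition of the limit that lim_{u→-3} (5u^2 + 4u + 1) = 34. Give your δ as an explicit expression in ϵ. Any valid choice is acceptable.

Let ϵ > 0. We want δ > 0 such that 0 < |u + 3| < δ implies |(5u^2 + 4u + 1) − 34| < ϵ.
(5u^2 + 4u + 1) − 34 = 5u^2 + 4u - 33 = (u + 3)(5u - 11).
So |(5u^2 + 4u + 1) − 34| = |u + 3|·|5u - 11|.
Require δ ≤ 1. Then |u + 3| < 1 gives |u| < 4, and by the triangle inequality |5u - 11| ≤ 5·4 + 11 = 31.
Hence |(5u^2 + 4u + 1) − 34| ≤ 31|u + 3| < ϵ provided |u + 3| < ϵ/31.
Take δ = min(1, ϵ/31). Then 0 < |u + 3| < δ gives both |u + 3| < 1 and |u + 3| < ϵ/31, so |(5u^2 + 4u + 1) − 34| < ϵ.

δ = min(1, ϵ/31)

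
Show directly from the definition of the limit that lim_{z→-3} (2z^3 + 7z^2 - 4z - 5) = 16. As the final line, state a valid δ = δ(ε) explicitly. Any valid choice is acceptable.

δ = min(2, ε/62)

Suppose ε > 0. We want δ > 0 such that 0 < |z + 3| < δ implies |(2z^3 + 7z^2 - 4z - 5) − 16| < ε.
(2z^3 + 7z^2 - 4z - 5) − 16 = 2z^3 + 7z^2 - 4z - 21 = (z + 3)(2z^2 + z - 7).
So |(2z^3 + 7z^2 - 4z - 5) − 16| = |z + 3|·|2z^2 + z - 7|.
Require δ ≤ 2. Then |z + 3| < 2 gives |z| < 5, and by the triangle inequality |2z^2 + z - 7| ≤ 2·5^2 + 5 + 7 = 62.
Hence |(2z^3 + 7z^2 - 4z - 5) − 16| ≤ 62|z + 3| < ε provided |z + 3| < ε/62.
Take δ = min(2, ε/62). Then 0 < |z + 3| < δ gives both |z + 3| < 2 and |z + 3| < ε/62, so |(2z^3 + 7z^2 - 4z - 5) − 16| < ε.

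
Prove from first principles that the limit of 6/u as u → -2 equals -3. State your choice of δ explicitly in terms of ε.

δ = min(1, (1/3)ε)

Let ε > 0. We seek δ > 0 such that 0 < |u + 2| < δ implies |6/u + 3| < ε.
|6/u + 3| = 6·|-2 − u|/(2·|u|) = 6|u + 2|/(2|u|).
Restrict δ ≤ 1. Then |u + 2| < 1 gives |u| > 1, so 2|u| > 2.
Then |6/u + 3| < 6|u + 2|/2, which is < ε when |u + 2| < (1/3)ε.
Take δ = min(1, (1/3)ε). Then 0 < |u + 2| < δ gives both |u + 2| < 1 and |u + 2| < (1/3)ε, so |6/u + 3| < ε.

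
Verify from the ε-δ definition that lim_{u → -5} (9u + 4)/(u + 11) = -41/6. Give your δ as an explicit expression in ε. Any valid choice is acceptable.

δ = min(3, (18/95)ε)

Fix ε > 0. We want δ > 0 with 0 < |u + 5| < δ ⇒ |(9u + 4)/(u + 11) + 41/6| < ε.
Combining over a common denominator, (9u + 4)/(u + 11) + 41/6 = [(9u + 4)·6 − (-41)·(u + 11)] / [6·(u + 11)] = 95(u + 5) / (6(u + 11)).
So |(9u + 4)/(u + 11) + 41/6| = 95|u + 5| / (6·|u + 11|).
Restrict δ ≤ 3. Then |u + 5| < 3 gives |u + 11| = |(u + 5) + 6| ≥ 6 − 3 = 3.
Hence |(9u + 4)/(u + 11) + 41/6| < 95|u + 5|/(6·3) = (95/18)|u + 5|, which is < ε once |u + 5| < (18/95)ε.
Take δ = min(3, (18/95)ε). Then 0 < |u + 5| < δ forces both bounds, so |(9u + 4)/(u + 11) + 41/6| < ε.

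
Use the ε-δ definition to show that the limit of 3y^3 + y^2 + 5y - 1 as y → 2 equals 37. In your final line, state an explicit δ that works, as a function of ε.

Let ε > 0 be given. We want δ > 0 such that 0 < |y − 2| < δ implies |(3y^3 + y^2 + 5y - 1) − 37| < ε.
(3y^3 + y^2 + 5y - 1) − 37 = 3y^3 + y^2 + 5y - 38 = (y − 2)(3y^2 + 7y + 19).
So |(3y^3 + y^2 + 5y - 1) − 37| = |y − 2|·|3y^2 + 7y + 19|.
Require δ ≤ 1. Then |y − 2| < 1 gives |y| < 3, and by the triangle inequality |3y^2 + 7y + 19| ≤ 3·3^2 + 7·3 + 19 = 67.
Hence |(3y^3 + y^2 + 5y - 1) − 37| ≤ 67|y − 2| < ε provided |y − 2| < ε/67.
Choosing δ = min(1, ε/67) ensures both conditions, hence |(3y^3 + y^2 + 5y - 1) − 37| < ε.

δ = min(1, ε/67)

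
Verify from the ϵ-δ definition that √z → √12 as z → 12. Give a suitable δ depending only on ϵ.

Let ϵ > 0. We want δ > 0 such that 0 < |z − 12| < δ implies |√z − √12| < ϵ.
Multiplying by the conjugate, |√z − √12| = |z − 12|/(√z + √12).
Restrict δ ≤ 12 so that |z − 12| < 12 forces z > 0, and then √z + √12 > √12.
Hence |√z − √12| < |z − 12|/√12, which is < ϵ once |z − 12| < √12·ϵ.
Take δ = min(12, √12·ϵ). If 0 < |z − 12| < δ then z > 0 and |√z − √12| < |z − 12|/√12 < ϵ.

δ = min(12, √12·ϵ)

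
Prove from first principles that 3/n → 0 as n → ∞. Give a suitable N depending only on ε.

Fix ε > 0. For n ≥ 1, |3/n − 0| = 3/(n) ≤ 3/n.
We need 3/n < ε, i.e. n > 3/ε.
Take N = 3/ε. If n > N then |3/n| ≤ 3/n < ε.

N = 3/ε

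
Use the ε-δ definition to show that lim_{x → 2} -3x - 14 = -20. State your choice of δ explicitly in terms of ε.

Suppose ε > 0. We need δ > 0 so that 0 < |x − 2| < δ implies |(-3x - 14) + 20| < ε.
|(-3x - 14) + 20| = |-3x + 6| = 3|x − 2|.
Thus it suffices that |x − 2| < ε/3.
Choosing δ = ε/3 gives |(-3x - 14) + 20| = 3|x − 2| < ε whenever |x − 2| < δ.

δ = ε/3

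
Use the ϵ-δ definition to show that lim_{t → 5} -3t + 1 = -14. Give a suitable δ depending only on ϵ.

Suppose ϵ > 0. We need δ > 0 so that 0 < |t − 5| < δ implies |(-3t + 1) + 14| < ϵ.
|(-3t + 1) + 14| = |-3t + 15| = 3|t − 5|.
Thus it suffices that |t − 5| < ϵ/3.
Choosing δ = ϵ/3 gives |(-3t + 1) + 14| = 3|t − 5| < ϵ whenever |t − 5| < δ.

δ = ϵ/3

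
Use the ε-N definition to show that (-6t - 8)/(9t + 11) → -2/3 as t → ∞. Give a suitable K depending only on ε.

K = (2/27)/ε

Fix ε > 0. We seek K > 0 such that t > K implies |(-6t - 8)/(9t + 11) + 2/3| < ε.
(-6t - 8)/(9t + 11) + 2/3 = (9(-6t - 8) − (-6)(9t + 11)) / (9(9t + 11)) = -6/(9(9t + 11)).
For t > 0 we have 9t + 11 > 9t, so |(-6t - 8)/(9t + 11) + 2/3| = 6/(9(9t + 11)) < 6/(9·9t) = (2/27)/t.
Thus |(-6t - 8)/(9t + 11) + 2/3| < ε whenever t > (2/27)/ε.
Take K = (2/27)/ε. If t > K then |(-6t - 8)/(9t + 11) + 2/3| < (2/27)/t < ε.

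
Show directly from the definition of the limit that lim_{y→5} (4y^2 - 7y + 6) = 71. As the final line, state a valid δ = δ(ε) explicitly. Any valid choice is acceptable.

Let ε > 0. We want δ > 0 such that 0 < |y − 5| < δ implies |(4y^2 - 7y + 6) − 71| < ε.
(4y^2 - 7y + 6) − 71 = 4y^2 - 7y - 65 = (y − 5)(4y + 13).
So |(4y^2 - 7y + 6) − 71| = |y − 5|·|4y + 13|.
Assume first that |y − 5| < 1, so |y| < 6. Then |4y + 13| ≤ 4·6 + 13 = 37.
Hence |(4y^2 - 7y + 6) − 71| ≤ 37|y − 5| < ε provided |y − 5| < ε/37.
Choosing δ = min(1, ε/37) ensures both conditions, hence |(4y^2 - 7y + 6) − 71| < ε.

δ = min(1, ε/37)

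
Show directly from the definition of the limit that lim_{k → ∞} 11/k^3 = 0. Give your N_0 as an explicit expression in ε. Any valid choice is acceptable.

Let ε > 0 be given. For k ≥ 1, |11/k^3 − 0| = 11/k^3.
11/k^3 < ε ⇔ k^3 > 11/ε ⇔ k > (11/ε)^{1/3}.
Take N_0 = (11/ε)^{1/3}. Then k > N_0 implies 11/k^3 < ε.

N_0 = (11/ε)^{1/3}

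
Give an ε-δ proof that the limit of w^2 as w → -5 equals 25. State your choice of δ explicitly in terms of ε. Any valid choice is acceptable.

δ = min(1, ε/11)

Suppose ε > 0. We seek δ > 0 with 0 < |w + 5| < δ ⇒ |w^2 − 25| < ε.
Factor: w^2 − 25 = (w + 5)(w - 5), so |w^2 − 25| = |w + 5|·|w - 5|.
Restrict δ ≤ 1. Then |w + 5| < 1 gives |w| < 6, so by the triangle inequality |w - 5| ≤ 6 + 5 = 11.
Hence |w^2 − 25| ≤ 11|w + 5|, which is < ε once |w + 5| < ε/11.
Take δ = min(1, ε/11). If 0 < |w + 5| < δ then both bounds hold and |w^2 − 25| ≤ 11|w + 5| < 11·(ε/11) = ε.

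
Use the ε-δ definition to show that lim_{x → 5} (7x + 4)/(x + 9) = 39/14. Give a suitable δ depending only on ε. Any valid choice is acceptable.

δ = min(7, (98/59)ε)

Suppose ε > 0. We want δ > 0 with 0 < |x − 5| < δ ⇒ |(7x + 4)/(x + 9) − (39/14)| < ε.
Combining over a common denominator, (7x + 4)/(x + 9) − (39/14) = [(7x + 4)·14 − 39·(x + 9)] / [14·(x + 9)] = 59(x − 5) / (14(x + 9)).
So |(7x + 4)/(x + 9) − (39/14)| = 59|x − 5| / (14·|x + 9|).
Require δ ≤ 7, so |x + 9| ≥ |14| − |x − 5| > 14 − 7 = 7.
Hence |(7x + 4)/(x + 9) − (39/14)| < 59|x − 5|/(14·7) = (59/98)|x − 5|, which is < ε once |x − 5| < (98/59)ε.
Take δ = min(7, (98/59)ε). Then 0 < |x − 5| < δ forces both bounds, so |(7x + 4)/(x + 9) − (39/14)| < ε.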